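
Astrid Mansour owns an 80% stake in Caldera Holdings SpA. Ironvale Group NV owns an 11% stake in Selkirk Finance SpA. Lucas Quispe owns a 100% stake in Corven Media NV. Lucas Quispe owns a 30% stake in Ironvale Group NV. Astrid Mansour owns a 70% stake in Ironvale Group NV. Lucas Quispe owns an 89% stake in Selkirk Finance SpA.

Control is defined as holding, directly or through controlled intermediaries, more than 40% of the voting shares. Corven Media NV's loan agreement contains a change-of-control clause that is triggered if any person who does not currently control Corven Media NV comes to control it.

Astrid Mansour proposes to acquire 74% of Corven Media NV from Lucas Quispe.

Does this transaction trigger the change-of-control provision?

Yes

The purchase adds only to Astrid's holdings (Lucas's stake shrinks), so Astrid is the only person who could newly come to control Corven.
Astrid holds 80% of Caldera, so Astrid controls Caldera.
Astrid holds 70% of Ironvale, so Astrid controls Ironvale.
Neither Astrid nor any entity Astrid controls holds any voting interest in Corven.
So before the transaction, Astrid does not control Corven.
After the purchase, Astrid holds 74% of Corven directly, and Lucas's stake falls to 26%.
Astrid holds 74% of Corven, so Astrid controls Corven.
Astrid did not control Corven before and does after, so the clause is triggered.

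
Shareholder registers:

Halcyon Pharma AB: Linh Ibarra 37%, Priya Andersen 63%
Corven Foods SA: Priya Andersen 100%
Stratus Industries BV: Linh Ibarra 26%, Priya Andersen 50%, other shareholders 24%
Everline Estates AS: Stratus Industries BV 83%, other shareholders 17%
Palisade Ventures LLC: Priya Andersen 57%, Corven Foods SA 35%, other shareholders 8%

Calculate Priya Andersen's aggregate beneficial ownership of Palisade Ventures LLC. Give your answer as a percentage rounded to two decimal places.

92.00%

Priya reaches Palisade along 2 paths.
Direct stake: 57% = 57%.
Via Corven: 100% × 35% = 35%.
Total: 57% + 35% = 92%.
Rounded: 92.00%.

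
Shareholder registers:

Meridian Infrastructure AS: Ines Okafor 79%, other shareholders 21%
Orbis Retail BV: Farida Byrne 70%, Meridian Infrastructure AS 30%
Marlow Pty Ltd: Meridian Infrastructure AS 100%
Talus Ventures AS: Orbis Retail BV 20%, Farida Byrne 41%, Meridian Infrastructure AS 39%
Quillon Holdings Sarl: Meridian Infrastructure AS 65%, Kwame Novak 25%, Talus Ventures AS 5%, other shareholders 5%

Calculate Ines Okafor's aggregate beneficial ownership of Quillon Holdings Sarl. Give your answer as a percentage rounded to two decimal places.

Ines reaches Quillon along 3 paths.
Via Meridian: 79% × 65% = 51.35%.
Via Meridian → Orbis → Talus: 79% × 30% × 20% × 5% = 0.237%.
Via Meridian → Talus: 79% × 39% × 5% = 1.5405%.
Total: 51.35% + 0.237% + 1.5405% = 53.1275%.
Rounded: 53.13%.

53.13%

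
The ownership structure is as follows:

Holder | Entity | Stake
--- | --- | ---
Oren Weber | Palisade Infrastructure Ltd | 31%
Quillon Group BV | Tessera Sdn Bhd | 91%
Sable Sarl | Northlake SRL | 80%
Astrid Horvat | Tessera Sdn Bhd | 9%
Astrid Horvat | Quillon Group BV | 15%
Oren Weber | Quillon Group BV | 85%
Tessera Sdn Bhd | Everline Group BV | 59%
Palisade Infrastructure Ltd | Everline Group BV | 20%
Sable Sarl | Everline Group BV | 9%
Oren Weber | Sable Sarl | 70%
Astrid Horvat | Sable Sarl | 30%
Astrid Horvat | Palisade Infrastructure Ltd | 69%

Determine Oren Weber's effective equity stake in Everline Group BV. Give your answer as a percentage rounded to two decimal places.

Oren reaches Everline along 3 paths.
Via Quillon → Tessera: 85% × 91% × 59% = 45.6365%.
Via Palisade: 31% × 20% = 6.2%.
Via Sable: 70% × 9% = 6.3%.
Total: 45.6365% + 6.2% + 6.3% = 58.1365%.
Rounded: 58.14%.

58.14%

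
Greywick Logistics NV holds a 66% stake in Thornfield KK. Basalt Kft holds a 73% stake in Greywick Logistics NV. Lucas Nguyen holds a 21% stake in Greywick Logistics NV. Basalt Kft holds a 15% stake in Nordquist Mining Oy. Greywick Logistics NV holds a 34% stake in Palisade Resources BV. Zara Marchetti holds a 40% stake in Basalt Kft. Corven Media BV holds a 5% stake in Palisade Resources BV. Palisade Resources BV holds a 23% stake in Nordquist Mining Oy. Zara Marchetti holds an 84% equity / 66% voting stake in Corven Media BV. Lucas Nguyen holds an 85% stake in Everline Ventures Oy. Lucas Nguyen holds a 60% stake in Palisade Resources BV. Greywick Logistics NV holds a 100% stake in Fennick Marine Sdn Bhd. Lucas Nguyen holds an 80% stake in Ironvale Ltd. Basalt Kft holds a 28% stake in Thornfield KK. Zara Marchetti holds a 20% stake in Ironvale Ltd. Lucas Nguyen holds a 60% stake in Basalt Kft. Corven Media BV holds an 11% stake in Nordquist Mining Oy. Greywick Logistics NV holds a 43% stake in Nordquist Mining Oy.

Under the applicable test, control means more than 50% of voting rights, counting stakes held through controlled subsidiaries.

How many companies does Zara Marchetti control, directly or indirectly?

1

Zara holds 66% of Corven, so Zara controls Corven.
No other company's threshold is met.
Zara controls 1 company.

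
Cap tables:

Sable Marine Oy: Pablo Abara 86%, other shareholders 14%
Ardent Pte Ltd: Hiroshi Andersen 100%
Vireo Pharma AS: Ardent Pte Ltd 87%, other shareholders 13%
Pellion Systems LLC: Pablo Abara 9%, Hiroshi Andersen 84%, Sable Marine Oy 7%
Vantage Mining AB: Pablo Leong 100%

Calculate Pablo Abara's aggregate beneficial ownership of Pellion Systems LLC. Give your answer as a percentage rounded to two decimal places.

15.02%

Pablo Abara reaches Pellion along 2 paths.
Direct stake: 9% = 9%.
Via Sable: 86% × 7% = 6.02%.
Total: 9% + 6.02% = 15.02%.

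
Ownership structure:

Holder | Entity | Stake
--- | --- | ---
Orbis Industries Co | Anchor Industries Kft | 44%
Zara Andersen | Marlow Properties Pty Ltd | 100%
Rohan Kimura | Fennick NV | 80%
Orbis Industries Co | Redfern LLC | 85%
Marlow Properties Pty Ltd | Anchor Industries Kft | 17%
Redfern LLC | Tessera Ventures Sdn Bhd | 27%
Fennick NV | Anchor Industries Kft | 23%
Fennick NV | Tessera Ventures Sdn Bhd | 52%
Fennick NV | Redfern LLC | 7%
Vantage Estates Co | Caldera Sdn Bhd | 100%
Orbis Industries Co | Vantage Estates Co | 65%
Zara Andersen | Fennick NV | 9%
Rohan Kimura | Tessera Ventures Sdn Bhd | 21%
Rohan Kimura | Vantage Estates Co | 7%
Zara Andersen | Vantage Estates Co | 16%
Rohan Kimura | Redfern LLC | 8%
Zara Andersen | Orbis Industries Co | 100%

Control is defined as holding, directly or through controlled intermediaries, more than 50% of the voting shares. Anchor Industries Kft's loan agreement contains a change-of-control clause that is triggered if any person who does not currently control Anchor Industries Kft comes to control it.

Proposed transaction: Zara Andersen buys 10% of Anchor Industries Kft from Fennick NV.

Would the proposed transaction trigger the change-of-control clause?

No

The purchase adds only to Zara's holdings (Fennick's stake shrinks), so Zara is the only person who could newly come to control Anchor.
Zara holds 100% of Marlow, so Zara controls Marlow.
Zara holds 100% of Orbis, so Zara controls Orbis.
Orbis and Marlow together hold 44% + 17% = 61% of Anchor, so Zara controls Anchor.
So Zara already controls Anchor before the transaction.
After the purchase, Zara holds 10% of Anchor directly, and Fennick's stake falls to 13%.
Zara controlled Anchor already, so this is not a new person acquiring control; every other person's position is unchanged or reduced.
No new person acquires control, so the clause is not triggered.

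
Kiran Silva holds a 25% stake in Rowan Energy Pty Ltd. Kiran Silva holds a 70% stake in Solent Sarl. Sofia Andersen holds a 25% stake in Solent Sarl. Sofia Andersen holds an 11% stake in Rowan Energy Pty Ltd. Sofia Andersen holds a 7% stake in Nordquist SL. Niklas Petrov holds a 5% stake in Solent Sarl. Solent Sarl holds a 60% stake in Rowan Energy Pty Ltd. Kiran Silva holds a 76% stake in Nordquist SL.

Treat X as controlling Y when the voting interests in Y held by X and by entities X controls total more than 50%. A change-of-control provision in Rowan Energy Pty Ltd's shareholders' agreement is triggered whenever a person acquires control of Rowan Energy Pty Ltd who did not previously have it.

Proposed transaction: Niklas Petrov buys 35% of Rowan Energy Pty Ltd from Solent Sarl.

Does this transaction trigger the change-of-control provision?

The purchase adds only to Niklas's holdings (Solent's stake shrinks), so Niklas is the only person who could newly come to control Rowan.
Niklas's largest direct stake is 5% in Solent, which does not meet the threshold, so Niklas controls no company.
Neither Niklas nor any entity Niklas controls holds any voting interest in Rowan.
So before the transaction, Niklas does not control Rowan.
After the purchase, Niklas holds 35% of Rowan directly, and Solent's stake falls to 25%.
After the transaction, Niklas's side holds 35% of Rowan, not > 50%, so Niklas still does not control Rowan.
No new person acquires control, so the clause is not triggered.

No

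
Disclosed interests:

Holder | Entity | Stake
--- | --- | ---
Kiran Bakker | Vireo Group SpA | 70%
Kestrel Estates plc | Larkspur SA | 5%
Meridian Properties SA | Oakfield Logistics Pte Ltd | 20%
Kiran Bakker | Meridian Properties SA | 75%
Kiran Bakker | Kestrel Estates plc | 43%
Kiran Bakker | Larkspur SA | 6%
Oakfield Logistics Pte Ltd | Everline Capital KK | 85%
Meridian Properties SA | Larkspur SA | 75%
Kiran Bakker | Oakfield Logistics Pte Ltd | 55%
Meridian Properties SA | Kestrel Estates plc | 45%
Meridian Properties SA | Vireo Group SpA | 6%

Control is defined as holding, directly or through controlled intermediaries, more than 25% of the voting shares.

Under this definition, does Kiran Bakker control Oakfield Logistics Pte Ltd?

Yes

Kiran holds 75% of Meridian, so Kiran controls Meridian.
Meridian and Kiran together hold 20% + 55% = 75% of Oakfield, so Kiran controls Oakfield.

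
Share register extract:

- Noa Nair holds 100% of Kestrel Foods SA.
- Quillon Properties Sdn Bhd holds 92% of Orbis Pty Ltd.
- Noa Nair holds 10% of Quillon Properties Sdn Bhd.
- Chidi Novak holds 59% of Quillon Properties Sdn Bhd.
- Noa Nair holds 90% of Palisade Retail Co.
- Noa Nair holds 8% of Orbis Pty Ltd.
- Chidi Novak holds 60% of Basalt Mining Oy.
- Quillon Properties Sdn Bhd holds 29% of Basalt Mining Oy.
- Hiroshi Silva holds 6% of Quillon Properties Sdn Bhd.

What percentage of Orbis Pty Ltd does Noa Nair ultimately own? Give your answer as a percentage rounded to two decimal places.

Noa reaches Orbis along 2 paths.
Direct stake: 8% = 8%.
Via Quillon: 10% × 92% = 9.2%.
Total: 8% + 9.2% = 17.2%.
Rounded: 17.20%.

17.20%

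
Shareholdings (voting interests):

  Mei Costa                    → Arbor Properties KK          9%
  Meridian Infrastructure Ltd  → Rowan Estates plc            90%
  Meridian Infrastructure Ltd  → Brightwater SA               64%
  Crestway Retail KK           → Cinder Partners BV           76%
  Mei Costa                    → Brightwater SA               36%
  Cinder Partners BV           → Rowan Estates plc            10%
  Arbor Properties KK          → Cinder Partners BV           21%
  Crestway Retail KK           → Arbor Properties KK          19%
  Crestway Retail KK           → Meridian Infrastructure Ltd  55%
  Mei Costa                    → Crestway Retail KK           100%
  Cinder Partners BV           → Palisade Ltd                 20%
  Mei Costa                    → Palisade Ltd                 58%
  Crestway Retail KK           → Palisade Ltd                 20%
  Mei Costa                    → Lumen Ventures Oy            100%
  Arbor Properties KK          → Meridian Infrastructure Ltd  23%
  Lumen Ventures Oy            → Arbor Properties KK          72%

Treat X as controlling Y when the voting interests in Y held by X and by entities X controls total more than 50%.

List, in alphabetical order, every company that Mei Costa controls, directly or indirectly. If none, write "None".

Mei holds 100% of Lumen, so Mei controls Lumen.
Mei holds 100% of Crestway, so Mei controls Crestway.
Lumen and Crestway and Mei together hold 72% + 19% + 9% = 100% of Arbor, so Mei controls Arbor.
Crestway and Arbor together hold 76% + 21% = 97% of Cinder, so Mei controls Cinder.
Arbor and Crestway together hold 23% + 55% = 78% of Meridian, so Mei controls Meridian.
Meridian and Mei together hold 64% + 36% = 100% of Brightwater, so Mei controls Brightwater.
Cinder and Mei and Crestway together hold 20% + 58% + 20% = 98% of Palisade, so Mei controls Palisade.
Cinder and Meridian together hold 10% + 90% = 100% of Rowan, so Mei controls Rowan.

Arbor Properties KK, Brightwater SA, Cinder Partners BV, Crestway Retail KK, Lumen Ventures Oy, Meridian Infrastructure Ltd, Palisade Ltd, Rowan Estates plc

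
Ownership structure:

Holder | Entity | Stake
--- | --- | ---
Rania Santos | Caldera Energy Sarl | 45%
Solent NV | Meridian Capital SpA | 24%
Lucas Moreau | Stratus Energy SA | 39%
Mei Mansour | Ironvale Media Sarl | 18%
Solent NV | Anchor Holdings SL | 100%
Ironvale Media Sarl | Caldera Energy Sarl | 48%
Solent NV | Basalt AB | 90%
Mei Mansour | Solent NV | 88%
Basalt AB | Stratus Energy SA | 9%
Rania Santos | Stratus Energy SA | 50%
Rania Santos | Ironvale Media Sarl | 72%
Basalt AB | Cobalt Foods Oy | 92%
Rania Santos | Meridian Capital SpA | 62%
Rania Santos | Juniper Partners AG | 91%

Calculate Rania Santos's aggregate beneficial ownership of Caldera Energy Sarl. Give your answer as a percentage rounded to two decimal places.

79.56%

Rania reaches Caldera along 2 paths.
Direct stake: 45% = 45%.
Via Ironvale: 72% × 48% = 34.56%.
Total: 45% + 34.56% = 79.56%.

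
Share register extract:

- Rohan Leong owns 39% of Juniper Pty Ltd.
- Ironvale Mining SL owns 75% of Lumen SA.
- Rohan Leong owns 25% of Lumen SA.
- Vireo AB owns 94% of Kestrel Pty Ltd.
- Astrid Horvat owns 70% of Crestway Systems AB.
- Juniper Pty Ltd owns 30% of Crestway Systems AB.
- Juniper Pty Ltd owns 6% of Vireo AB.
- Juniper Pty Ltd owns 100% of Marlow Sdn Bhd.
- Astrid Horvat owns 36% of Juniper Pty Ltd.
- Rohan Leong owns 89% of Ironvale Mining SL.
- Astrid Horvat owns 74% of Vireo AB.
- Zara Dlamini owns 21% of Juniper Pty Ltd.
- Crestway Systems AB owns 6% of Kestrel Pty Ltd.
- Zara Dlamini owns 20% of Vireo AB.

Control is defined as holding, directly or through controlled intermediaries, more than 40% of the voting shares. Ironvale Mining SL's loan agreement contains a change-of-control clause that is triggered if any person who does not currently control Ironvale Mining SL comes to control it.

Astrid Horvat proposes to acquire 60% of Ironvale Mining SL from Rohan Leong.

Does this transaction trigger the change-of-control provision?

The purchase adds only to Astrid's holdings (Rohan's stake shrinks), so Astrid is the only person who could newly come to control Ironvale.
Astrid holds 70% of Crestway, so Astrid controls Crestway.
Astrid holds 74% of Vireo, so Astrid controls Vireo.
Crestway and Vireo together hold 6% + 94% = 100% of Kestrel, so Astrid controls Kestrel.
Neither Astrid nor any entity Astrid controls holds any voting interest in Ironvale.
So before the transaction, Astrid does not control Ironvale.
After the purchase, Astrid holds 60% of Ironvale directly, and Rohan's stake falls to 29%.
Astrid holds 60% of Ironvale, so Astrid controls Ironvale.
Astrid did not control Ironvale before and does after, so the clause is triggered.

Yes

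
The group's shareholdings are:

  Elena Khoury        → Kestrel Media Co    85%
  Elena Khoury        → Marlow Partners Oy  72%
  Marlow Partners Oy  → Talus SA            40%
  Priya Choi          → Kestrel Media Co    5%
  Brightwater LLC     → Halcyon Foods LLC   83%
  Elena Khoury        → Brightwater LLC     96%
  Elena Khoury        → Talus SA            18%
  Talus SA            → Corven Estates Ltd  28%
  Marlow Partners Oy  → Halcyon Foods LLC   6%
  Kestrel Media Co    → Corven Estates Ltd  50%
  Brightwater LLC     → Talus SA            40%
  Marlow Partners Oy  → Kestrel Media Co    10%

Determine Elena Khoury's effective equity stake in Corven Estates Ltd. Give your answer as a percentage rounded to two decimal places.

Elena reaches Corven along 5 paths.
Via Marlow → Talus: 72% × 40% × 28% = 8.064%.
Via Talus: 18% × 28% = 5.04%.
Via Brightwater → Talus: 96% × 40% × 28% = 10.752%.
Via Kestrel: 85% × 50% = 42.5%.
Via Marlow → Kestrel: 72% × 10% × 50% = 3.6%.
Total: 8.064% + 5.04% + 10.752% + 42.5% + 3.6% = 69.956%.
Rounded: 69.96%.

69.96%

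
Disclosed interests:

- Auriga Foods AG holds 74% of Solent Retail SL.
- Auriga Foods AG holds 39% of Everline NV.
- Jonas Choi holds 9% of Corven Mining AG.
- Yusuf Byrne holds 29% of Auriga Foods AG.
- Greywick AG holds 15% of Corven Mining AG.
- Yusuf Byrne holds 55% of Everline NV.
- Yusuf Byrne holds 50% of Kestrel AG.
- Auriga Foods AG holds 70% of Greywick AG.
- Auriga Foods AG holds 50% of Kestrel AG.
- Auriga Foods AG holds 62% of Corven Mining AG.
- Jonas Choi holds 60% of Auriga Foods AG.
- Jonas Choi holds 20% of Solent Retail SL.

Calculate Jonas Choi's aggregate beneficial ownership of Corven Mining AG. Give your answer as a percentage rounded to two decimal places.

Jonas reaches Corven along 3 paths.
Via Auriga → Greywick: 60% × 70% × 15% = 6.3%.
Via Auriga: 60% × 62% = 37.2%.
Direct stake: 9% = 9%.
Total: 6.3% + 37.2% + 9% = 52.5%.
Rounded: 52.50%.

52.50%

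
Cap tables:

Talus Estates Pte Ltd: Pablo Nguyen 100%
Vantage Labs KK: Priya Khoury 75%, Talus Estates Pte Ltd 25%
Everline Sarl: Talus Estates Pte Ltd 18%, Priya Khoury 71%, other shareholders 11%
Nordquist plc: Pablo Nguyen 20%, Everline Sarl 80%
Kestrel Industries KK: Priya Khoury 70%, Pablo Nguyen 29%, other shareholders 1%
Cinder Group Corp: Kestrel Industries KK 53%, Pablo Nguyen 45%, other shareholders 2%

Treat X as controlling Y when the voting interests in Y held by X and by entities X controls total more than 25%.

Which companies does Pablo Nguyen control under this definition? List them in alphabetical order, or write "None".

Cinder Group Corp, Kestrel Industries KK, Talus Estates Pte Ltd

Pablo holds 100% of Talus, so Pablo controls Talus.
Pablo holds 29% of Kestrel, so Pablo controls Kestrel.
Kestrel and Pablo together hold 53% + 45% = 98% of Cinder, so Pablo controls Cinder.
No other company's threshold is met.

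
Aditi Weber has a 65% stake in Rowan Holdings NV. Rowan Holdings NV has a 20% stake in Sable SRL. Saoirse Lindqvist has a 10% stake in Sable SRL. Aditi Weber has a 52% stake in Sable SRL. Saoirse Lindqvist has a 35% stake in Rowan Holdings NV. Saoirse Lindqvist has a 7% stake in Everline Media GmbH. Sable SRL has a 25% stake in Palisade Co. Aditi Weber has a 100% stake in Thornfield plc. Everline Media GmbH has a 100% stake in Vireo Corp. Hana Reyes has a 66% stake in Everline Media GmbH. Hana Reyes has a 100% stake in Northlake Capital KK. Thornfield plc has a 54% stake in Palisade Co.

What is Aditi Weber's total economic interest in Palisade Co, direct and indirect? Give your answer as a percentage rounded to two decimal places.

70.25%

Aditi reaches Palisade along 3 paths.
Via Thornfield: 100% × 54% = 54%.
Via Sable: 52% × 25% = 13%.
Via Rowan → Sable: 65% × 20% × 25% = 3.25%.
Total: 54% + 13% + 3.25% = 70.25%.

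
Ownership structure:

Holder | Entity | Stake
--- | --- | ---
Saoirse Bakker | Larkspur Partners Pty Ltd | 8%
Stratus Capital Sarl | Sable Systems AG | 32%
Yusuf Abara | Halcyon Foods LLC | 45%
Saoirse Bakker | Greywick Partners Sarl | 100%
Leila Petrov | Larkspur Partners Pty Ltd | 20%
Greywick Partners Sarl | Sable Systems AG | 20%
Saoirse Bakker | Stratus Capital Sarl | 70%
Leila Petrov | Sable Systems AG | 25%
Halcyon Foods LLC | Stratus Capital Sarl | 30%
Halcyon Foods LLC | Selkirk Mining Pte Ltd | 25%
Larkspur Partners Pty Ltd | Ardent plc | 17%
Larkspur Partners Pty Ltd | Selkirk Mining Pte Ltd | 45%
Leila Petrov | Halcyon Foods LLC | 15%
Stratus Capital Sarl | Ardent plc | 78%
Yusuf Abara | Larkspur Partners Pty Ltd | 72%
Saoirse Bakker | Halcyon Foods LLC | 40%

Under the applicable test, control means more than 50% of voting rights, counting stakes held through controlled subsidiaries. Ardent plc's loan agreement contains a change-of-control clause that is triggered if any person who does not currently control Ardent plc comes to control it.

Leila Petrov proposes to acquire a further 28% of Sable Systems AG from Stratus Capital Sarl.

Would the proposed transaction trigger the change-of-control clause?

The purchase adds only to Leila's holdings (Stratus's stake shrinks), so Leila is the only person who could newly come to control Ardent.
Leila's largest direct stake is 25% in Sable, which does not meet the threshold, so Leila controls no company.
Neither Leila nor any entity Leila controls holds any voting interest in Ardent.
So before the transaction, Leila does not control Ardent.
After the purchase, Leila's direct stake in Sable rises to 25% + 28% = 53%, and Stratus's stake falls to 4%.
Leila holds 53% of Sable, so Leila controls Sable.
After the transaction, neither Leila nor any entity Leila controls holds a voting interest in Ardent, so Leila still does not control it.
No new person acquires control, so the clause is not triggered.

No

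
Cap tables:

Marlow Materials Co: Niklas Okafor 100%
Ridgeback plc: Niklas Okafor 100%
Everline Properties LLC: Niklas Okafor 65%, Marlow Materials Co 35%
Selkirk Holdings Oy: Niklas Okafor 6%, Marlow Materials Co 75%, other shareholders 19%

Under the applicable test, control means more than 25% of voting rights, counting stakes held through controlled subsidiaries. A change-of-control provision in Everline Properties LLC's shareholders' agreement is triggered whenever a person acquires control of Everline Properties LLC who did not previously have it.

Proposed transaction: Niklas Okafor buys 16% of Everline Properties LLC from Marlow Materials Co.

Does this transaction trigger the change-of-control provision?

The purchase adds only to Niklas's holdings (Marlow's stake shrinks), so Niklas is the only person who could newly come to control Everline.
Niklas holds 100% of Marlow, so Niklas controls Marlow.
Niklas and Marlow together hold 65% + 35% = 100% of Everline, so Niklas controls Everline.
So Niklas already controls Everline before the transaction.
After the purchase, Niklas's direct stake in Everline rises to 65% + 16% = 81%, and Marlow's stake falls to 19%.
Niklas controlled Everline already, so this is not a new person acquiring control; every other person's position is unchanged or reduced.
No new person acquires control, so the clause is not triggered.

No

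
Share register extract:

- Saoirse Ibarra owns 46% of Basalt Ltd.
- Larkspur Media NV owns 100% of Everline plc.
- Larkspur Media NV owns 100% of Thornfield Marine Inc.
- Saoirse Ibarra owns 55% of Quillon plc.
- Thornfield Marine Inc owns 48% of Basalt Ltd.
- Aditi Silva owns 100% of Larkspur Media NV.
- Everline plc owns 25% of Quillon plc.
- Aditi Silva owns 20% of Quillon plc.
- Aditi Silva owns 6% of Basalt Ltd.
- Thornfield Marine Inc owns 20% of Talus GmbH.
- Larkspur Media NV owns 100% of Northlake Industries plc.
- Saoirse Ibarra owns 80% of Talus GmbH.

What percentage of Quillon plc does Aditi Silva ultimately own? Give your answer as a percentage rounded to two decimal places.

Aditi reaches Quillon along 2 paths.
Via Larkspur → Everline: 100% × 100% × 25% = 25%.
Direct stake: 20% = 20%.
Total: 25% + 20% = 45%.
Rounded: 45.00%.

45.00%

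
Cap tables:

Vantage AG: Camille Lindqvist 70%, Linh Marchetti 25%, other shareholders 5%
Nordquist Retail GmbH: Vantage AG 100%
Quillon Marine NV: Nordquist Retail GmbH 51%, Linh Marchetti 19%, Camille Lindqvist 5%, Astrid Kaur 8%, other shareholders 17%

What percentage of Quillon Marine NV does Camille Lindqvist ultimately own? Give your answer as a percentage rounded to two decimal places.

40.70%

Camille reaches Quillon along 2 paths.
Via Vantage → Nordquist: 70% × 100% × 51% = 35.7%.
Direct stake: 5% = 5%.
Total: 35.7% + 5% = 40.7%.
Rounded: 40.70%.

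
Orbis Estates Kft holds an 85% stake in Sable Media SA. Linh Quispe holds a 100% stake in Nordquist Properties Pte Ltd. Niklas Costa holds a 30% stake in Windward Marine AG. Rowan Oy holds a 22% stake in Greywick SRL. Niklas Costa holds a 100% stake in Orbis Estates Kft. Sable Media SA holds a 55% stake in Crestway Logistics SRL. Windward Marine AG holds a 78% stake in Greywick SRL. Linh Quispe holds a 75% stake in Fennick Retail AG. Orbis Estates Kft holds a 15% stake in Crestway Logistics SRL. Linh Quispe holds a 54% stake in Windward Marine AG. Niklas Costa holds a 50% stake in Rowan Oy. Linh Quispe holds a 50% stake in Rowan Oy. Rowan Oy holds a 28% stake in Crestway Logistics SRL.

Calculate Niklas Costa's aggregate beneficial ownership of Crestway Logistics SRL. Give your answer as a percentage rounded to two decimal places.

75.75%

Niklas reaches Crestway along 3 paths.
Via Orbis → Sable: 100% × 85% × 55% = 46.75%.
Via Orbis: 100% × 15% = 15%.
Via Rowan: 50% × 28% = 14%.
Total: 46.75% + 15% + 14% = 75.75%.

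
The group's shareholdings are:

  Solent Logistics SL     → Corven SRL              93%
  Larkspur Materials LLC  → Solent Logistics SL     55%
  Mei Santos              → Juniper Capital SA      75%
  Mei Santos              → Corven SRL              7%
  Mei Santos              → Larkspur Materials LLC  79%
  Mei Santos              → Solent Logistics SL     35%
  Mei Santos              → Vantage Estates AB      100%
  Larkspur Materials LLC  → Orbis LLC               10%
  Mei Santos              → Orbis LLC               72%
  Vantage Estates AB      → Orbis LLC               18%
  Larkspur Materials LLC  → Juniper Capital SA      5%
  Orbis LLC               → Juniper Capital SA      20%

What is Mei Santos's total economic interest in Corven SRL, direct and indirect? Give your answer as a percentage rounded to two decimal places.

79.96%

Mei reaches Corven along 3 paths.
Via Larkspur → Solent: 79% × 55% × 93% = 40.4085%.
Via Solent: 35% × 93% = 32.55%.
Direct stake: 7% = 7%.
Total: 40.4085% + 32.55% + 7% = 79.9585%.
Rounded: 79.96%.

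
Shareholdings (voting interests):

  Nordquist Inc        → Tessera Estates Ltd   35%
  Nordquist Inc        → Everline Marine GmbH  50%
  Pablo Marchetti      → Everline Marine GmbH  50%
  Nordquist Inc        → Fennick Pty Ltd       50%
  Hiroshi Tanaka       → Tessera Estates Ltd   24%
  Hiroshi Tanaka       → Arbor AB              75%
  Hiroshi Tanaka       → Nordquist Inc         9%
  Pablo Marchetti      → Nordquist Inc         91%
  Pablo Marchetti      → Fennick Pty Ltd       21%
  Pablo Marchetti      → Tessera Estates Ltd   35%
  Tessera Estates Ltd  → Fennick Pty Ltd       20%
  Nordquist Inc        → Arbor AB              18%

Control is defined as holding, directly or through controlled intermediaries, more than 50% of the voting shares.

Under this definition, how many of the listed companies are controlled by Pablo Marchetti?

Pablo holds 91% of Nordquist, so Pablo controls Nordquist.
Nordquist and Pablo together hold 35% + 35% = 70% of Tessera, so Pablo controls Tessera.
Pablo and Nordquist together hold 50% + 50% = 100% of Everline, so Pablo controls Everline.
Nordquist and Tessera and Pablo together hold 50% + 20% + 21% = 91% of Fennick, so Pablo controls Fennick.
No other company's threshold is met.
Pablo controls 4 companies.

4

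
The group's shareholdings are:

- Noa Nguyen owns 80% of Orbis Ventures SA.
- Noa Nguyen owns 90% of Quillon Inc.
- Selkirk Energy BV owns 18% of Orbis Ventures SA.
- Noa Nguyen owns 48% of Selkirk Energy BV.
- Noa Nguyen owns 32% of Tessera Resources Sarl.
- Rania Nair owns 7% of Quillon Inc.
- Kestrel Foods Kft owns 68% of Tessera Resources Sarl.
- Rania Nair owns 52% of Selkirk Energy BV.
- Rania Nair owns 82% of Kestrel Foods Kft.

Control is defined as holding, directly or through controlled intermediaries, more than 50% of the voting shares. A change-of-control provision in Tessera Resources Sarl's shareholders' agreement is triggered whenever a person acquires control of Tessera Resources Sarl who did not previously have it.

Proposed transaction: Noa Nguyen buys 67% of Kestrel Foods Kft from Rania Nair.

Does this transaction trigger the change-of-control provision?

Yes

The purchase adds only to Noa's holdings (Rania's stake shrinks), so Noa is the only person who could newly come to control Tessera.
Noa holds 90% of Quillon, so Noa controls Quillon.
Noa holds 80% of Orbis, so Noa controls Orbis.
In Tessera, Noa's side holds only 32%, not > 50%.
So before the transaction, Noa does not control Tessera.
After the purchase, Noa holds 67% of Kestrel directly, and Rania's stake falls to 15%.
Noa holds 67% of Kestrel, so Noa controls Kestrel.
Kestrel and Noa together hold 68% + 32% = 100% of Tessera, so Noa controls Tessera.
Noa did not control Tessera before and does after, so the clause is triggered.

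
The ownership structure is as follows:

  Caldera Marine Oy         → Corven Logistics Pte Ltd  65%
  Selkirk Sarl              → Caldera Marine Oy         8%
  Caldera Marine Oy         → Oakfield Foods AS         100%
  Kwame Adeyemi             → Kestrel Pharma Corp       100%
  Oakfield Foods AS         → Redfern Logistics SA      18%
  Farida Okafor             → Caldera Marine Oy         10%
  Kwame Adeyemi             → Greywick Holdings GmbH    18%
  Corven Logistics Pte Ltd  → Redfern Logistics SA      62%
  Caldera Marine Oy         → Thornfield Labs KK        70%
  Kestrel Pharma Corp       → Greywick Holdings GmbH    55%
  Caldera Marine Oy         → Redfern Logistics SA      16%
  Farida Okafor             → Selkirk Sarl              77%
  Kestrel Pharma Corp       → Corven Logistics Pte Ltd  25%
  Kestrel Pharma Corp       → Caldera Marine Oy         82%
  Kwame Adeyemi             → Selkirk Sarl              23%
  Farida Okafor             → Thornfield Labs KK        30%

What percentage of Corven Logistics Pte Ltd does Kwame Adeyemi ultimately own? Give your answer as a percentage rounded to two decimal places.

Kwame reaches Corven along 3 paths.
Via Kestrel: 100% × 25% = 25%.
Via Kestrel → Caldera: 100% × 82% × 65% = 53.3%.
Via Selkirk → Caldera: 23% × 8% × 65% = 1.196%.
Total: 25% + 53.3% + 1.196% = 79.496%.
Rounded: 79.50%.

79.50%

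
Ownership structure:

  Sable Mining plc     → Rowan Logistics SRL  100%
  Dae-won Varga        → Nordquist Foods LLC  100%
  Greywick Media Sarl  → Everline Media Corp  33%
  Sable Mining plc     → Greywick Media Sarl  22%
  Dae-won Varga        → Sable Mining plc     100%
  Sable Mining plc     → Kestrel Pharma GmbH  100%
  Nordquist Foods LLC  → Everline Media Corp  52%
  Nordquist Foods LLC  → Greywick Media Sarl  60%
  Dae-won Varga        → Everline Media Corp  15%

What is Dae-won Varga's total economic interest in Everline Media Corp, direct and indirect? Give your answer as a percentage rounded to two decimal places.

94.06%

Dae-won reaches Everline along 4 paths.
Direct stake: 15% = 15%.
Via Nordquist: 100% × 52% = 52%.
Via Nordquist → Greywick: 100% × 60% × 33% = 19.8%.
Via Sable → Greywick: 100% × 22% × 33% = 7.26%.
Total: 15% + 52% + 19.8% + 7.26% = 94.06%.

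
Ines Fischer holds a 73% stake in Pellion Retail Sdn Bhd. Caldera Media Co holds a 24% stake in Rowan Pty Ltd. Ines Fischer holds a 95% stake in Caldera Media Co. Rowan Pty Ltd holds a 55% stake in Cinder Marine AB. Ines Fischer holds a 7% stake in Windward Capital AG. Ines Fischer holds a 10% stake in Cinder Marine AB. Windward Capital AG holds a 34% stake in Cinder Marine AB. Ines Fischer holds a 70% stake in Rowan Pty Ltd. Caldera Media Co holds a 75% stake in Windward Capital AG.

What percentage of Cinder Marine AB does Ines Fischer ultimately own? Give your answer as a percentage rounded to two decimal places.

Ines reaches Cinder along 5 paths.
Via Rowan: 70% × 55% = 38.5%.
Via Caldera → Rowan: 95% × 24% × 55% = 12.54%.
Via Caldera → Windward: 95% × 75% × 34% = 24.225%.
Via Windward: 7% × 34% = 2.38%.
Direct stake: 10% = 10%.
Total: 38.5% + 12.54% + 24.225% + 2.38% + 10% = 87.645%.
Rounded: 87.65%.

87.65%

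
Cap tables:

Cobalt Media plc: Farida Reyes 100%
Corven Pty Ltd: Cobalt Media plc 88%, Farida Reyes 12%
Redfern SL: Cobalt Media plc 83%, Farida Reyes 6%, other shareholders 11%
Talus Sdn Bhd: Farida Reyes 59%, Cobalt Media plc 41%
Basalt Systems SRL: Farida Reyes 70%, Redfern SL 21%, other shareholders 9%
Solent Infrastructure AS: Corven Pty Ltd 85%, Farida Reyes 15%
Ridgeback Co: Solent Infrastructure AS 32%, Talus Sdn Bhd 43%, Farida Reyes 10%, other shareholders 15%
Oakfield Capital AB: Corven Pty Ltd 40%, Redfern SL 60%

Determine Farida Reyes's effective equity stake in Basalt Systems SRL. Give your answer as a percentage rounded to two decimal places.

Farida reaches Basalt along 3 paths.
Direct stake: 70% = 70%.
Via Cobalt → Redfern: 100% × 83% × 21% = 17.43%.
Via Redfern: 6% × 21% = 1.26%.
Total: 70% + 17.43% + 1.26% = 88.69%.

88.69%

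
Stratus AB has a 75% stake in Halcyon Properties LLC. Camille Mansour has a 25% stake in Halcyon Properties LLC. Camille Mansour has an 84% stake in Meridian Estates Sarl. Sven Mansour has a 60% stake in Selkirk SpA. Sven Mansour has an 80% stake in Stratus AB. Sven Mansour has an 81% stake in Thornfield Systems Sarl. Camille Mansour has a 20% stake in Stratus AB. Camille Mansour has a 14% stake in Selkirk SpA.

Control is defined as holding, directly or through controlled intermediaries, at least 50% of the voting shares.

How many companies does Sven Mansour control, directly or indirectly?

Sven holds 60% of Selkirk, so Sven controls Selkirk.
Sven holds 80% of Stratus, so Sven controls Stratus.
Stratus holds 75% of Halcyon, so Sven controls Halcyon.
Sven holds 81% of Thornfield, so Sven controls Thornfield.
No other company's threshold is met.
Sven controls 4 companies.

4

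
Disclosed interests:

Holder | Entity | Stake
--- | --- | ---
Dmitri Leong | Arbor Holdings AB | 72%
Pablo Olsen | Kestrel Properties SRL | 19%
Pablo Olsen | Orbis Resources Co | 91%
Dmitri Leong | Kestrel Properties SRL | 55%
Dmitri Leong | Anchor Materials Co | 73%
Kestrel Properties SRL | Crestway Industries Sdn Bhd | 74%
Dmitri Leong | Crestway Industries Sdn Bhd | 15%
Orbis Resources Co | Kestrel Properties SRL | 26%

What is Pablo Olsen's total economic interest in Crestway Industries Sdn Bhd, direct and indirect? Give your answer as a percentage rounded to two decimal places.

31.57%

Pablo reaches Crestway along 2 paths.
Via Kestrel: 19% × 74% = 14.06%.
Via Orbis → Kestrel: 91% × 26% × 74% = 17.5084%.
Total: 14.06% + 17.5084% = 31.5684%.
Rounded: 31.57%.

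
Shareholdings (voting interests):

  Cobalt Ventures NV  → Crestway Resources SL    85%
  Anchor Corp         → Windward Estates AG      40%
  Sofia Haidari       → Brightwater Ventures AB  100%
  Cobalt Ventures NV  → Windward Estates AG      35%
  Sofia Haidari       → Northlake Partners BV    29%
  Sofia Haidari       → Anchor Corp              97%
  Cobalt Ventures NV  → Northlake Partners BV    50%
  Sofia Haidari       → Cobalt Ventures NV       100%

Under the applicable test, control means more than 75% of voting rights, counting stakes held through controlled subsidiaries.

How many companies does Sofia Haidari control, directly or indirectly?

5

Sofia holds 97% of Anchor, so Sofia controls Anchor.
Sofia holds 100% of Cobalt, so Sofia controls Cobalt.
Sofia holds 100% of Brightwater, so Sofia controls Brightwater.
Sofia and Cobalt together hold 29% + 50% = 79% of Northlake, so Sofia controls Northlake.
Cobalt holds 85% of Crestway, so Sofia controls Crestway.
No other company's threshold is met.
Sofia controls 5 companies.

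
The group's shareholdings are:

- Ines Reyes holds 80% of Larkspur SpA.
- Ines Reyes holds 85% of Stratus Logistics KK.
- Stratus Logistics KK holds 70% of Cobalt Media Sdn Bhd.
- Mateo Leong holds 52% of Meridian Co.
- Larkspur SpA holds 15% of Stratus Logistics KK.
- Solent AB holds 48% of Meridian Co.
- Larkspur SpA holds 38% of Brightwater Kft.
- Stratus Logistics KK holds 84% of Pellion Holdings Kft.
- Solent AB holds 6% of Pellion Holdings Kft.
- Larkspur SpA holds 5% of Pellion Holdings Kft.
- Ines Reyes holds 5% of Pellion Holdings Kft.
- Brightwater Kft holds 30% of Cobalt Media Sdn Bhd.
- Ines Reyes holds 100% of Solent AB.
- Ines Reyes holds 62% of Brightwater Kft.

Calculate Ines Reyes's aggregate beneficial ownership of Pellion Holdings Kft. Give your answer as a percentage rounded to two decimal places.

Ines reaches Pellion along 5 paths.
Direct stake: 5% = 5%.
Via Stratus: 85% × 84% = 71.4%.
Via Larkspur → Stratus: 80% × 15% × 84% = 10.08%.
Via Larkspur: 80% × 5% = 4%.
Via Solent: 100% × 6% = 6%.
Total: 5% + 71.4% + 10.08% + 4% + 6% = 96.48%.

96.48%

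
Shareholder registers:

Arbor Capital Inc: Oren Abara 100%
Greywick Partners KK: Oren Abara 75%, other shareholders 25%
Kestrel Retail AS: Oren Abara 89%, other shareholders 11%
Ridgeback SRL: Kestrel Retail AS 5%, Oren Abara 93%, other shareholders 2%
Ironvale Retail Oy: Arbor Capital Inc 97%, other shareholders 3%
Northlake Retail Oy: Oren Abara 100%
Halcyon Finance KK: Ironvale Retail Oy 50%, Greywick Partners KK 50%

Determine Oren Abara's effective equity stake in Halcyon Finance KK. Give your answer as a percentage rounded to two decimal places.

Oren reaches Halcyon along 2 paths.
Via Arbor → Ironvale: 100% × 97% × 50% = 48.5%.
Via Greywick: 75% × 50% = 37.5%.
Total: 48.5% + 37.5% = 86%.
Rounded: 86.00%.

86.00%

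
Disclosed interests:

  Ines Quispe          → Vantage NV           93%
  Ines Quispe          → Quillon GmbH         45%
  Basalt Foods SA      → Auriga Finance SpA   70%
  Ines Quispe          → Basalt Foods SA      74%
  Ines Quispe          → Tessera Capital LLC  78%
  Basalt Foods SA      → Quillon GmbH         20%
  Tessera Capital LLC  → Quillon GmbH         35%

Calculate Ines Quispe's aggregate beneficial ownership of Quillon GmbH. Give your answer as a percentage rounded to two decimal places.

Ines reaches Quillon along 3 paths.
Via Tessera: 78% × 35% = 27.3%.
Direct stake: 45% = 45%.
Via Basalt: 74% × 20% = 14.8%.
Total: 27.3% + 45% + 14.8% = 87.1%.
Rounded: 87.10%.

87.10%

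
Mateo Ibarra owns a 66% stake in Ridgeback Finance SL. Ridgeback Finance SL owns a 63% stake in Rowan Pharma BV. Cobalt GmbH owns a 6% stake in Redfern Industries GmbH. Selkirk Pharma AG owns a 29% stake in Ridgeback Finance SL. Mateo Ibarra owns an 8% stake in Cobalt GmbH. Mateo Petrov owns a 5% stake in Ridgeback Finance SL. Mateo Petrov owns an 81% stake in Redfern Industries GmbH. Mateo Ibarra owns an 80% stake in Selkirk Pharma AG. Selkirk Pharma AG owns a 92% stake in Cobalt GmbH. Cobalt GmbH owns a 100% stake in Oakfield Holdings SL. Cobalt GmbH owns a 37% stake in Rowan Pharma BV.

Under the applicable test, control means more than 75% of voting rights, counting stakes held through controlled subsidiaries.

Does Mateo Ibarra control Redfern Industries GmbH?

No

Mateo Ibarra holds 80% of Selkirk, so Mateo Ibarra controls Selkirk.
Mateo Ibarra and Selkirk together hold 8% + 92% = 100% of Cobalt, so Mateo Ibarra controls Cobalt.
Mateo Ibarra and Selkirk together hold 66% + 29% = 95% of Ridgeback, so Mateo Ibarra controls Ridgeback.
Ridgeback and Cobalt together hold 63% + 37% = 100% of Rowan, so Mateo Ibarra controls Rowan.
Cobalt holds 100% of Oakfield, so Mateo Ibarra controls Oakfield.
In Redfern, Mateo Ibarra's side holds only 6%, not > 75%.
So Mateo Ibarra does not control Redfern.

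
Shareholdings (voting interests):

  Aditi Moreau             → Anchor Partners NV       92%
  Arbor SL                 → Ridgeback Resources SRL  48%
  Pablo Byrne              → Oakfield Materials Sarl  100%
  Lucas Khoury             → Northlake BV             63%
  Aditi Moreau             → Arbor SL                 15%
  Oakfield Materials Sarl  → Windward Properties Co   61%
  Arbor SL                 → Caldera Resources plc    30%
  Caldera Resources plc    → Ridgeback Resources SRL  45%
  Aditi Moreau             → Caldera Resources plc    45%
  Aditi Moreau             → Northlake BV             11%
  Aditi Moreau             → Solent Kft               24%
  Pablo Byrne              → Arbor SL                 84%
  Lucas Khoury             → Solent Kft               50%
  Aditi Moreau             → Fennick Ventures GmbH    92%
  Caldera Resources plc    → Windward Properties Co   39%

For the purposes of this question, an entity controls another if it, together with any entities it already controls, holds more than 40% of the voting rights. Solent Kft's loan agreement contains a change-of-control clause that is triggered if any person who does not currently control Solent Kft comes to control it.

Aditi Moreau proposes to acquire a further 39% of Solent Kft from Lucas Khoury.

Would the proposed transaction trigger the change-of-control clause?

The purchase adds only to Aditi's holdings (Lucas's stake shrinks), so Aditi is the only person who could newly come to control Solent.
Aditi holds 45% of Caldera, so Aditi controls Caldera.
Aditi holds 92% of Fennick, so Aditi controls Fennick.
Caldera holds 45% of Ridgeback, so Aditi controls Ridgeback.
Aditi holds 92% of Anchor, so Aditi controls Anchor.
In Solent, Aditi's side holds only 24%, not > 40%.
So before the transaction, Aditi does not control Solent.
After the purchase, Aditi's direct stake in Solent rises to 24% + 39% = 63%, and Lucas's stake falls to 11%.
Aditi holds 63% of Solent, so Aditi controls Solent.
Aditi did not control Solent before and does after, so the clause is triggered.

Yes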